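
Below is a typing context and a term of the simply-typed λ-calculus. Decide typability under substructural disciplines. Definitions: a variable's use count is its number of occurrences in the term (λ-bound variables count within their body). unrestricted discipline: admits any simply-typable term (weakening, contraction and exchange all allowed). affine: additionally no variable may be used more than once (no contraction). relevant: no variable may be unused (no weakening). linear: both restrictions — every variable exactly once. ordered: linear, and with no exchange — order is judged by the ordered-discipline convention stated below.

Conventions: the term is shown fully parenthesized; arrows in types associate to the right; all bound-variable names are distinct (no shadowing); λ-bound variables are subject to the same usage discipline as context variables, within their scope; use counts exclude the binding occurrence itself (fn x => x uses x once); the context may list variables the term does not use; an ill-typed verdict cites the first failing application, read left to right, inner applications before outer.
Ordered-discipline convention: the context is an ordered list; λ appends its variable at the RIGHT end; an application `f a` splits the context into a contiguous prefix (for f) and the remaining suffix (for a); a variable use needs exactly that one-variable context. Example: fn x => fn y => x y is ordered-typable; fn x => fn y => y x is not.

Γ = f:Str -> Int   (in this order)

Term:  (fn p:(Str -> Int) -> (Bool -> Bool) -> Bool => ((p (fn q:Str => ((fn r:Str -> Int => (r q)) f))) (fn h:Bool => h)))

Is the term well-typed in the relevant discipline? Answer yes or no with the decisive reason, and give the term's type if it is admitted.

yes — every one of f, p, q, r, h appears; term : ((Str -> Int) -> (Bool -> Bool) -> Bool) -> Bool
variable uses: f: 1×; p (λ-bound): 1×; q (λ-bound): 1×; r (λ-bound): 1×; h (λ-bound): 1×
uses in reading order: p, r, q, f, h
typing: well-typed at ((Str -> Int) -> (Bool -> Bool) -> Bool) -> Bool
per-discipline verdicts: ordered ✗, linear ✓, affine ✓, relevant ✓, unrestricted ✓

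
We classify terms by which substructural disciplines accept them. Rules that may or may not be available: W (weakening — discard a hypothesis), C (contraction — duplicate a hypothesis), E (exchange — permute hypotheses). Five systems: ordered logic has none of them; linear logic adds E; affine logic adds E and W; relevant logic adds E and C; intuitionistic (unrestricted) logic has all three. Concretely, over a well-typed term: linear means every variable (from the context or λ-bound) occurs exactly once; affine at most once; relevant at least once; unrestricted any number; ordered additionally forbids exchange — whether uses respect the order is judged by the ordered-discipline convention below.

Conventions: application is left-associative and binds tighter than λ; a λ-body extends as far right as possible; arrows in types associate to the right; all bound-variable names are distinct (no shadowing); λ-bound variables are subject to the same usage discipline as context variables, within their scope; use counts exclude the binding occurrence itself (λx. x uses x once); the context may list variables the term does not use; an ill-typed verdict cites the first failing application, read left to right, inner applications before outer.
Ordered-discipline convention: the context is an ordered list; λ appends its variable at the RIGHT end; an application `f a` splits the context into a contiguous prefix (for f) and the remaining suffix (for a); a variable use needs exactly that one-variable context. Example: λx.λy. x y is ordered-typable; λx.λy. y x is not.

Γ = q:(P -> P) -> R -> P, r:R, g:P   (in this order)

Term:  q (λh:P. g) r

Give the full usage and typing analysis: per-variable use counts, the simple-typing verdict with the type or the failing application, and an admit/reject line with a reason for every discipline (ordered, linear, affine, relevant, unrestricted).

variable uses: q ×1, r ×1, g ×1, h (bound) ×0
order of uses: q, g, r
typing: well-typed at P
ordered ✗ (h never used (weakening))
linear ✗ (h never used (weakening))
affine ✓ (no duplicate uses among q, r, g, h)
relevant ✗ (h never used (weakening))
unrestricted ✓ (simply typable at P; W, C, E all held)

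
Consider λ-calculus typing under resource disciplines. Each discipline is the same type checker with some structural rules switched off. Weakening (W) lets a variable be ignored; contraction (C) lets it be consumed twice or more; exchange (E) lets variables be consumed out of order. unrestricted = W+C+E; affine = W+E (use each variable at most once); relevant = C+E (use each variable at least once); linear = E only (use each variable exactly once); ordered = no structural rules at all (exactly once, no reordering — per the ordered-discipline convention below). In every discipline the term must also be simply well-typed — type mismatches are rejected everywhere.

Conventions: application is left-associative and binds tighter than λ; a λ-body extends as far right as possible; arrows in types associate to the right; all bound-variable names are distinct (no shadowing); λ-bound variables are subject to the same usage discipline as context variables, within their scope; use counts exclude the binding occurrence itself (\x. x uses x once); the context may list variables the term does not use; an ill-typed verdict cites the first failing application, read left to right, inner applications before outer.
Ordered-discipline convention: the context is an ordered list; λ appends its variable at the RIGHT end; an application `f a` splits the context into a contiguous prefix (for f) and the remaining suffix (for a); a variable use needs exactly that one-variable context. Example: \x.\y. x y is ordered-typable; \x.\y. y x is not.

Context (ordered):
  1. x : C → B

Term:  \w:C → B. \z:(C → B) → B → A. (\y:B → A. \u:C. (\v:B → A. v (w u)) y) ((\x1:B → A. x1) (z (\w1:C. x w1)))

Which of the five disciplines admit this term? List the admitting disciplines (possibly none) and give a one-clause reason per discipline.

accepted by: linear, affine, relevant, unrestricted
variable uses: x ×1, w [bound] ×1, z [bound] ×1, y [bound] ×1, u [bound] ×1, v [bound] ×1, x1 [bound] ×1, w1 [bound] ×1
use order (left to right): v, w, u, y, x1, z, x, w1
typing: well-typed at (C → B) → ((C → B) → B → A) → C → A
ordered: ✗ — no ordered split (uses run v, w, u, y, x1, z, x, w1)
linear: ✓ — exactly-once usage across x, w, z, y, u, v, x1, w1
affine: ✓ — x, w, z, y, u, v, x1, w1: no repeats, contraction unneeded
relevant: ✓ — at least one use each (x, w, z, y, u, v, x1, w1)
unrestricted: ✓ — type-checks ((C → B) → ((C → B) → B → A) → C → A) and nothing is barred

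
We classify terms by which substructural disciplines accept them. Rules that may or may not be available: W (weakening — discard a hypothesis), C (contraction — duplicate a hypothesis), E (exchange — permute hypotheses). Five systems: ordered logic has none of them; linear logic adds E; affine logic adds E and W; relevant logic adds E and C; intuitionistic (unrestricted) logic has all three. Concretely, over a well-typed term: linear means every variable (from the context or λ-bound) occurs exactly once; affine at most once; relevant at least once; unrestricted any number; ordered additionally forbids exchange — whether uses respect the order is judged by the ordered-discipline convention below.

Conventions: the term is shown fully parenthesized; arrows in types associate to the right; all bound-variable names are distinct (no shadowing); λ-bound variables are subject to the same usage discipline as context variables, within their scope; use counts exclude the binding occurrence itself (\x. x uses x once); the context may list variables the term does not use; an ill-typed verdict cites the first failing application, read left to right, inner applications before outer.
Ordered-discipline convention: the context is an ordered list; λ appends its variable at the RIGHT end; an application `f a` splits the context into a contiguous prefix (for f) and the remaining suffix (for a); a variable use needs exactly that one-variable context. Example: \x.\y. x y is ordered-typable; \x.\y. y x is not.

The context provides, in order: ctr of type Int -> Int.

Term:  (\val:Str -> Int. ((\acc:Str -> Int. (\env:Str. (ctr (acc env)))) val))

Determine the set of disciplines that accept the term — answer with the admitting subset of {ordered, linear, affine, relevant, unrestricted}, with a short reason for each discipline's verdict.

admitted in: ordered, linear, affine, relevant, unrestricted
counts: ctr: 1; val [bound]: 1; acc [bound]: 1; env [bound]: 1
use order (left to right): ctr, acc, env, val
typing: the term checks, with type (Str -> Int) -> Str -> Int
ordered: ✓, ctr, val, acc, env once each; derivable with no W/C/E
linear: ✓, each of ctr, val, acc, env used exactly once
affine: ✓, ctr, val, acc, env: no repeats, contraction unneeded
relevant: ✓, at least one use each (ctr, val, acc, env)
unrestricted: ✓, type-checks ((Str -> Int) -> Str -> Int) and nothing is barred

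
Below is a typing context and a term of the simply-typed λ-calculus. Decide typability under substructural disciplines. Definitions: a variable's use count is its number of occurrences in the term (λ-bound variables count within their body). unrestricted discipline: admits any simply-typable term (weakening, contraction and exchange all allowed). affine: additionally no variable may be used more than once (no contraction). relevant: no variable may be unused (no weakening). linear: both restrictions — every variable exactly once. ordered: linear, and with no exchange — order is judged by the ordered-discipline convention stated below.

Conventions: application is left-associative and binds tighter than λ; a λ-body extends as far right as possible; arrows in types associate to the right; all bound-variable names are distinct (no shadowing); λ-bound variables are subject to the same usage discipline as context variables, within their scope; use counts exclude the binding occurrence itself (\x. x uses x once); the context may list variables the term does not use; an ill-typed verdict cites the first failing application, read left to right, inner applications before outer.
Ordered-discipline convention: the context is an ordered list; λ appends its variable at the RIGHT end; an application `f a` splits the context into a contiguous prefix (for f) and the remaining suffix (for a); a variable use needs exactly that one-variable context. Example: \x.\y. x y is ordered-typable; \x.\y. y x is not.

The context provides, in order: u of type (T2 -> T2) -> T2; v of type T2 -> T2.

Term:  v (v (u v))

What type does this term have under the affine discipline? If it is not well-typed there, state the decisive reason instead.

not well-typed under affine — repeated use of v ×3
variable uses: u ×1, v ×3
uses in reading order: v, v, u, v
typing: ✓ — T2
across the five disciplines: ordered ✗; linear ✗; affine ✗; relevant ✓; unrestricted ✓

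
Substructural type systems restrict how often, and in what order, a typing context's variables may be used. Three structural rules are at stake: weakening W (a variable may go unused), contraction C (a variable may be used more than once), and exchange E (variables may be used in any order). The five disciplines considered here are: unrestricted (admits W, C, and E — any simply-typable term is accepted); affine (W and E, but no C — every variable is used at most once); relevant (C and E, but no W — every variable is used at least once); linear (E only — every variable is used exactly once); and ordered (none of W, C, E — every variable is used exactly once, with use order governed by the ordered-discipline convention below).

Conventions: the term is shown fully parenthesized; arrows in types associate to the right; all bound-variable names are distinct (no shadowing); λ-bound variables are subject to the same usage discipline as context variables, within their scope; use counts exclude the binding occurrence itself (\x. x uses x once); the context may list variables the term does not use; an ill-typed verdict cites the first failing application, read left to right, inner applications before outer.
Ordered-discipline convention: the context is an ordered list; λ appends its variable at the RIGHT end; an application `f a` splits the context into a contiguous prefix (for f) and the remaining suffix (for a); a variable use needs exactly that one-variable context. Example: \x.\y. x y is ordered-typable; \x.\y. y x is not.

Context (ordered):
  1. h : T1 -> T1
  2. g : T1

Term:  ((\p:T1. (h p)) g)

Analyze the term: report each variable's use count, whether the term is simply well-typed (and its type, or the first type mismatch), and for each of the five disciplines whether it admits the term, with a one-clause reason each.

usage: h=1; g=1; p [bound]=1
uses in reading order: h, p, g
typing: well-typed at T1
ordered ✓ (one use each (h, g, p); ordered split holds)
linear ✓ (h, g, p: one use apiece)
affine ✓ (h, g, p: no repeats, contraction unneeded)
relevant ✓ (every one of h, g, p appears)
unrestricted ✓ (typability at T1 is all that's needed)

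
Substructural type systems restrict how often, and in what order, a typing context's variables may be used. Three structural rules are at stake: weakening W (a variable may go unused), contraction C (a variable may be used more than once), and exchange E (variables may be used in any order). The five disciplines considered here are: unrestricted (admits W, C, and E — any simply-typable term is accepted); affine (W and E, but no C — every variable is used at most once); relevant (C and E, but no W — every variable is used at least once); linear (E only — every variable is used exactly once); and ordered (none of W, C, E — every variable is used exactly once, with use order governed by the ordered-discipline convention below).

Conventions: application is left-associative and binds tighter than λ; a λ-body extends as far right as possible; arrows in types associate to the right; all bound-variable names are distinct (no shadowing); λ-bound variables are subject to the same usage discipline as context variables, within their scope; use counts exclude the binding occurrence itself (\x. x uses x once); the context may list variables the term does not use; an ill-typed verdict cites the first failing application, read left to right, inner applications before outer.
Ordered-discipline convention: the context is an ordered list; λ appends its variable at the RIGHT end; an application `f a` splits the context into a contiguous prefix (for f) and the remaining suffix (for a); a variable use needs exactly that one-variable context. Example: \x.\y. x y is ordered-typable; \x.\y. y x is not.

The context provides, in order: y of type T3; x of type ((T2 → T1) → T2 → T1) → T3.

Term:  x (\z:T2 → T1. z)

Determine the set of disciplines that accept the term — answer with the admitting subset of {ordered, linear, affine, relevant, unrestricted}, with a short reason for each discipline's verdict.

admitted by: affine, unrestricted
usage: y: 0, x: 1, z (λ-bound): 1
order of uses: x, z
typing: well-typed at T3
ordered: ✗, unused: y — weakening required
linear: ✗, unused: y — weakening required
affine: ✓, none of y, x, z used more than once
relevant: ✗, unused: y — weakening required
unrestricted: ✓, simply typable at T3; W, C, E all held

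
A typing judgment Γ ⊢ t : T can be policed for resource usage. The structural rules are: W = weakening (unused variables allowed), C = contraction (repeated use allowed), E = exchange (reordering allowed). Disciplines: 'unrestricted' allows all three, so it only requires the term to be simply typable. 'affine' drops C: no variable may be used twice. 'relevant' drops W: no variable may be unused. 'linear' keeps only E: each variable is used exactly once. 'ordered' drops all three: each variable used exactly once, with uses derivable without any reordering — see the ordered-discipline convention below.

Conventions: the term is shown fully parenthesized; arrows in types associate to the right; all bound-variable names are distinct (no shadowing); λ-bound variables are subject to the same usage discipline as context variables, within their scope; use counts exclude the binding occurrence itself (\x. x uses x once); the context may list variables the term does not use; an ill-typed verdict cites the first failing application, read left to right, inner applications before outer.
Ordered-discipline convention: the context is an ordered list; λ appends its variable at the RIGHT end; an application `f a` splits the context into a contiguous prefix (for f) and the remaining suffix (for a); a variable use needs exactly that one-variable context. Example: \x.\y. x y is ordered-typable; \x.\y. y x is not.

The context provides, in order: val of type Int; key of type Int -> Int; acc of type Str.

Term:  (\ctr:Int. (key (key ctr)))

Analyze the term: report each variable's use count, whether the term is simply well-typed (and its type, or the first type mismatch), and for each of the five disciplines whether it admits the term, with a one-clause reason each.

use counts: val: 0, key: 2, acc: 0, ctr (bound): 1
order of uses: key, key, ctr
typing: well-typed at Int -> Int
ordered ✗ (repeated use of key ×2; needs weakening: val, acc unused)
linear ✗ (repeated use of key ×2; needs weakening: val, acc unused)
affine ✗ (repeated use of key ×2)
relevant ✗ (needs weakening: val, acc unused)
unrestricted ✓ (well-typed at Int -> Int; no restrictions here)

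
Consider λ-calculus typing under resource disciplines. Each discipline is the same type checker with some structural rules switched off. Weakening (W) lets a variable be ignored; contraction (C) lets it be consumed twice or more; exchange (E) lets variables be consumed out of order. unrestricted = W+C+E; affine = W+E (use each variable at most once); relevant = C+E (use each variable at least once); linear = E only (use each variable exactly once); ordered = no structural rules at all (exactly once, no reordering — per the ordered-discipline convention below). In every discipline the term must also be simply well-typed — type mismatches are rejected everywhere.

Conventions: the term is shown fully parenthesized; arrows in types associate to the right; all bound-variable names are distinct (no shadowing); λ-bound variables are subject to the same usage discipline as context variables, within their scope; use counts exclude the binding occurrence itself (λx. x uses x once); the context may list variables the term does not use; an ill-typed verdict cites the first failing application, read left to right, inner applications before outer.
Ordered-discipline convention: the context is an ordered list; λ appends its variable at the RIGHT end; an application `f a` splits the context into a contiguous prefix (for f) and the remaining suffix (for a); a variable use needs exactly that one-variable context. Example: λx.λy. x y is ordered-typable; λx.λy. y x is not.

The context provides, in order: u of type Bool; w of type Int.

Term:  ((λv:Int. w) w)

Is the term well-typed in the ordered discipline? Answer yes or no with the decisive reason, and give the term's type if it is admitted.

no — w ×2 used more than once (contraction); unused: u, v — weakening required
use counts: u=0, w=2, v [bound]=0
left-to-right use order: w, w
typing: the term checks, with type Int
all disciplines: ordered ✗; linear ✗; affine ✗; relevant ✗; unrestricted ✓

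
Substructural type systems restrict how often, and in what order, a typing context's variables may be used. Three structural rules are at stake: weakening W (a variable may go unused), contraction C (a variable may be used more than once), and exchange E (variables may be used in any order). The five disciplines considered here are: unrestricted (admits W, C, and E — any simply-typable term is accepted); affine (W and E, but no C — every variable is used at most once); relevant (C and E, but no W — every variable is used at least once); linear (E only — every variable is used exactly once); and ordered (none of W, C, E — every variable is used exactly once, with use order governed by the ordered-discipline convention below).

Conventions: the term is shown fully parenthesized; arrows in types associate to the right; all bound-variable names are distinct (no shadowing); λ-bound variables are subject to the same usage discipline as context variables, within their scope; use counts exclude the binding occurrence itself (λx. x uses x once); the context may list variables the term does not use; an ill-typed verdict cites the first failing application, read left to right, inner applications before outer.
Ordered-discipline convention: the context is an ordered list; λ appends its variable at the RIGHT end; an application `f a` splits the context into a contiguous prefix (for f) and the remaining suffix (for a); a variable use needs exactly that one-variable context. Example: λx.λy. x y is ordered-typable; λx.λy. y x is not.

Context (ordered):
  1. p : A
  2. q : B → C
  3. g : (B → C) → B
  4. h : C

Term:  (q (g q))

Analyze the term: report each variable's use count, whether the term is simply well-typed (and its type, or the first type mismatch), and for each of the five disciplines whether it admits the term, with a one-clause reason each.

variable uses: p ×0, q ×2, g ×1, h ×0
left-to-right use order: q, g, q
typing: ✓ — C
ordered ✗ (repeated use of q ×2; unused: p, h — weakening required)
linear ✗ (repeated use of q ×2; unused: p, h — weakening required)
affine ✗ (repeated use of q ×2)
relevant ✗ (unused: p, h — weakening required)
unrestricted ✓ (type-checks (C) and nothing is barred)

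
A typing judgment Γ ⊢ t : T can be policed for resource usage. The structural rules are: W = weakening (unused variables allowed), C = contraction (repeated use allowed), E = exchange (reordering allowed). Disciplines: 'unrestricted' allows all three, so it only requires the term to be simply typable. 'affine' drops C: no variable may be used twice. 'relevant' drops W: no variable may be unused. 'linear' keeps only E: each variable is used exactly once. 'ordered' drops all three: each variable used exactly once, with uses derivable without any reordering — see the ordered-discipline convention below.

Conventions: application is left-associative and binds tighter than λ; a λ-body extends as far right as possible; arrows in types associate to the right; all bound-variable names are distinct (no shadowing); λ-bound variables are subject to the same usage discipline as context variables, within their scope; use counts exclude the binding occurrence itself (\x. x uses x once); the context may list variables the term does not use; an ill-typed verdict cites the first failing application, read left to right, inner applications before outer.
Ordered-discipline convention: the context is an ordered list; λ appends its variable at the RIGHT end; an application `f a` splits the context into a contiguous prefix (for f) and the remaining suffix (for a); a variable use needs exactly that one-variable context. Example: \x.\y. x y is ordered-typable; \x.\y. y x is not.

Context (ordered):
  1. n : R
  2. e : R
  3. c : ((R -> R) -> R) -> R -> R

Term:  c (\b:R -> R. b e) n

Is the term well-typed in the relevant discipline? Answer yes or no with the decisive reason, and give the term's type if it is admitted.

yes — at least one use each (n, e, c, b); term : R
usage: n: 1×; e: 1×; c: 1×; b (λ-bound): 1×
use order (left to right): c, b, e, n
typing: well-typed — term : R
across the five disciplines: ordered ✗ · linear ✓ · affine ✓ · relevant ✓ · unrestricted ✓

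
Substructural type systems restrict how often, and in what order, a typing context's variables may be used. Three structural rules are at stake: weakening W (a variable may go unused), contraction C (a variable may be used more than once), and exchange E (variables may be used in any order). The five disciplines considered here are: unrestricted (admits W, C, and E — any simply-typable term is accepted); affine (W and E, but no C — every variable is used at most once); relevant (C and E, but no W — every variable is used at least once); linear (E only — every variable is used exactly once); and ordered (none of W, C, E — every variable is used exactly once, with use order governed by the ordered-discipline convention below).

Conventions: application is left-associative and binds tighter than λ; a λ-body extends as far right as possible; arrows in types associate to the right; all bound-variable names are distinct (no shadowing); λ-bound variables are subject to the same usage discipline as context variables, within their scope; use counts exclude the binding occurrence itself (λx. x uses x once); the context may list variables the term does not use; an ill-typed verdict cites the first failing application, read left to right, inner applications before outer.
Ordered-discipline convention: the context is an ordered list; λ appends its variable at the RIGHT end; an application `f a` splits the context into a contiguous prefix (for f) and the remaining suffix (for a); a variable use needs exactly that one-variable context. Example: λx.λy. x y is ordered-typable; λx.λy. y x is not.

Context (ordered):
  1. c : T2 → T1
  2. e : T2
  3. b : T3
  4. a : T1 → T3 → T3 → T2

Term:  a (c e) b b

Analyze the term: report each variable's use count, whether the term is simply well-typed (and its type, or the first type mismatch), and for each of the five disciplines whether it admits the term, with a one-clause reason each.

counts: c=1; e=1; b=2; a=1
order of uses: a, c, e, b, b
typing: well-typed — term : T2
ordered: ✗, repeated use of b ×2
linear: ✗, repeated use of b ×2
affine: ✗, repeated use of b ×2
relevant: ✓, c, e, b, a: all used, weakening unneeded
unrestricted: ✓, typability at T2 is all that's needed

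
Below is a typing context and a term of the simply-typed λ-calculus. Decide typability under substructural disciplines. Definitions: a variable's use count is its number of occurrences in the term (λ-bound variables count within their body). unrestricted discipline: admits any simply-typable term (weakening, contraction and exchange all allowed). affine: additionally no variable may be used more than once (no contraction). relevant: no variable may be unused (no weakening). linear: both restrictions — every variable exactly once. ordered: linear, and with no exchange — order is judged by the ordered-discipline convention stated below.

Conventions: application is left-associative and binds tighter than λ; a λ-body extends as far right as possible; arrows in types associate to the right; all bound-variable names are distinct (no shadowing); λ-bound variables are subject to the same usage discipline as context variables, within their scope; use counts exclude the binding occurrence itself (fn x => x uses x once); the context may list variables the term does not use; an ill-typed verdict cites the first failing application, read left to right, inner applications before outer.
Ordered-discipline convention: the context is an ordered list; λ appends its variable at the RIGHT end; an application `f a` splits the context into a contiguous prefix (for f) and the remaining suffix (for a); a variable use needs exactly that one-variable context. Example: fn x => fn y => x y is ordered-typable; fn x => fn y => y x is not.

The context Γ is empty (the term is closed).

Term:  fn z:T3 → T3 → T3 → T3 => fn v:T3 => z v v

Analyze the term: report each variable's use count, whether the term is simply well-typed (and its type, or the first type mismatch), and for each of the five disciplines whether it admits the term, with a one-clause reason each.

use counts: z [bound]: 1×; v [bound]: 2×
uses in reading order: z, v, v
typing: well-typed at (T3 → T3 → T3 → T3) → T3 → T3 → T3
ordered ✗ (repeated use of v ×2)
linear ✗ (repeated use of v ×2)
affine ✗ (repeated use of v ×2)
relevant ✓ (every one of z, v appears)
unrestricted ✓ (well-typed at (T3 → T3 → T3 → T3) → T3 → T3 → T3; no restrictions here)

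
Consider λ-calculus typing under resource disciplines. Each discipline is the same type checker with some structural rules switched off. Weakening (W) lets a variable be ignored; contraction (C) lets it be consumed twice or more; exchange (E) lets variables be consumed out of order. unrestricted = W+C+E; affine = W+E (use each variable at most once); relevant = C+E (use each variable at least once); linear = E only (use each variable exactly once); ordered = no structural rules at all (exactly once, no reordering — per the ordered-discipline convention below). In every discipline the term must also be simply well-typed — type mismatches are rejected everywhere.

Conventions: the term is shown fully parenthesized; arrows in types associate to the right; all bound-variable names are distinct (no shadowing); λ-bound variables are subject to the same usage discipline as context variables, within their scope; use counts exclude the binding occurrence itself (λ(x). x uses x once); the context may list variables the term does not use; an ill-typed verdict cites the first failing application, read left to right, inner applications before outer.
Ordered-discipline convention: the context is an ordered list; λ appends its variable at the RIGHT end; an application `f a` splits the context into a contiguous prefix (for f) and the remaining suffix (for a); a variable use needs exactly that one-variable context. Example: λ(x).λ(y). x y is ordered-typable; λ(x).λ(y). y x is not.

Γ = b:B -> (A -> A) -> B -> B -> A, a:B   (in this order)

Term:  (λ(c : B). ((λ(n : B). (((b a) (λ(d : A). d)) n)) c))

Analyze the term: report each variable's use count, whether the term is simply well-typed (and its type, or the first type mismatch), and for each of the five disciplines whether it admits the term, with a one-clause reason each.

variable uses: b: 1×, a: 1×, c (λ-bound): 1×, n (λ-bound): 1×, d (λ-bound): 1×
order of uses: b, a, d, n, c
typing: the term checks, with type B -> B -> A
ordered ✓ (single-use (b, a, c, n, d), ordered derivation ok)
linear ✓ (b, a, c, n, d: one use apiece)
affine ✓ (at most one use each (b, a, c, n, d))
relevant ✓ (b, a, c, n, d: all used, weakening unneeded)
unrestricted ✓ (type-checks (B -> B -> A) and nothing is barred)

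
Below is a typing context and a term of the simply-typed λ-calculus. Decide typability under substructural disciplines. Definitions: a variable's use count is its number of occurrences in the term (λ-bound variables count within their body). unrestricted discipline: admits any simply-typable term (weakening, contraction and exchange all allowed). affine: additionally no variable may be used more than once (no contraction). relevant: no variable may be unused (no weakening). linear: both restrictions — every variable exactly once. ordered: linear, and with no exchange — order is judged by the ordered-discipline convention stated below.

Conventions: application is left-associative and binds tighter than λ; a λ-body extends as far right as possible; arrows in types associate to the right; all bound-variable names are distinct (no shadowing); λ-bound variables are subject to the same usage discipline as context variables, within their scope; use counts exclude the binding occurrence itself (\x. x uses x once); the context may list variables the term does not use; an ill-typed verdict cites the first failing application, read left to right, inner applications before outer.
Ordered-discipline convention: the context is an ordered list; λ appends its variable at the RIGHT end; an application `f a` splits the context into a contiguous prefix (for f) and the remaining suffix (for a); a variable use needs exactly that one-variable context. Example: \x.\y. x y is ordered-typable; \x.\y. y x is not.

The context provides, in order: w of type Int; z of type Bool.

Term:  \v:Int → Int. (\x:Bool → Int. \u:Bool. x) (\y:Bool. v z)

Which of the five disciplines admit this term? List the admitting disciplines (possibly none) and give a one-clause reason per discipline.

admitted in: none
counts: w ×0; z ×1; v [bound] ×1; x [bound] ×1; u [bound] ×0; y [bound] ×0
order of uses: x, v, z
typing: ill-typed: an argument Bool mismatches the expected Int
ordered: ✗, a type mismatch blocks all five
linear: ✗, the type mismatch rejects it
affine: ✗, not simply typable
relevant: ✗, fails simple typing
unrestricted: ✗, a type mismatch blocks all five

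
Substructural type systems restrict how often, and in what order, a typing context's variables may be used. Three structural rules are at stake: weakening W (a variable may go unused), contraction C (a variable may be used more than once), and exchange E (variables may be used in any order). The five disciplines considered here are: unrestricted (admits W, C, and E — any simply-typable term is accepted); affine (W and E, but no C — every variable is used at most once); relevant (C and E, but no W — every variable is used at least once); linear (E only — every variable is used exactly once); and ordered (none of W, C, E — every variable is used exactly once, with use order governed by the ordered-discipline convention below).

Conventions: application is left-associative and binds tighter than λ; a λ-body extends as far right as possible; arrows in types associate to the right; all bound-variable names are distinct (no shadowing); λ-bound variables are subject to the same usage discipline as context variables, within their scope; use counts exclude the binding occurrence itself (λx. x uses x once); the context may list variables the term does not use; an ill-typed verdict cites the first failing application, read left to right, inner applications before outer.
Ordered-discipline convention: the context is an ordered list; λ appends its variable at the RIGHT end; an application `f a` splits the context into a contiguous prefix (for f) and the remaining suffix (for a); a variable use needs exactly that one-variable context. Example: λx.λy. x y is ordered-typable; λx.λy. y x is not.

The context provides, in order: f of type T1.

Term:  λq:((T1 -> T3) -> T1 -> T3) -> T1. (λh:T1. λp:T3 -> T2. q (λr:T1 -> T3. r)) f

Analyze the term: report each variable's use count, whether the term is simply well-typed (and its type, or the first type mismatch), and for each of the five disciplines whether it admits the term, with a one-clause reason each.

counts: f: 1×; q (bound): 1×; h (bound): 0×; p (bound): 0×; r (bound): 1×
order of uses: q, r, f
typing: well-typed at (((T1 -> T3) -> T1 -> T3) -> T1) -> (T3 -> T2) -> T1
ordered ✗ (needs weakening: h, p unused)
linear ✗ (needs weakening: h, p unused)
affine ✓ (no duplicate uses among f, q, h, p, r)
relevant ✗ (needs weakening: h, p unused)
unrestricted ✓ (well-typed at (((T1 -> T3) -> T1 -> T3) -> T1) -> (T3 -> T2) -> T1; no restrictions here)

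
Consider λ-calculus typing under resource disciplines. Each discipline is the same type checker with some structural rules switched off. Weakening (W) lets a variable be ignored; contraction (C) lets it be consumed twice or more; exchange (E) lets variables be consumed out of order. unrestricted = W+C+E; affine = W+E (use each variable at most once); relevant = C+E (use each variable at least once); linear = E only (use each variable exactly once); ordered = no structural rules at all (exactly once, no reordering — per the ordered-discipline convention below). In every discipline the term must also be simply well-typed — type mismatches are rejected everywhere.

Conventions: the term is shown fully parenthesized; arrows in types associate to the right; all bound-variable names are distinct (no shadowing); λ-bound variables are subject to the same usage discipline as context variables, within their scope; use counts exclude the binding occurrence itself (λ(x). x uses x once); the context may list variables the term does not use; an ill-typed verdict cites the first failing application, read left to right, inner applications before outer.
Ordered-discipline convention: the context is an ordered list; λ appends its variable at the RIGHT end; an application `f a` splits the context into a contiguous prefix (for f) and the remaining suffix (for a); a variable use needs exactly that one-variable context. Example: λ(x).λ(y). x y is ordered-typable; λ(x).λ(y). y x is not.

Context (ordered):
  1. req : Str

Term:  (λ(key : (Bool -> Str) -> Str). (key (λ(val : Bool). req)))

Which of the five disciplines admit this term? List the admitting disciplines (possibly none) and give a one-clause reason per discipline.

admitted in: affine, unrestricted
usage: req ×1; key (λ-bound) ×1; val (λ-bound) ×0
use order (left to right): key, req
typing: well-typed at ((Bool -> Str) -> Str) -> Str
ordered ✗ (unused: val — weakening required)
linear ✗ (unused: val — weakening required)
affine ✓ (req, key, val: no repeats, contraction unneeded)
relevant ✗ (unused: val — weakening required)
unrestricted ✓ (well-typed at ((Bool -> Str) -> Str) -> Str; no restrictions here)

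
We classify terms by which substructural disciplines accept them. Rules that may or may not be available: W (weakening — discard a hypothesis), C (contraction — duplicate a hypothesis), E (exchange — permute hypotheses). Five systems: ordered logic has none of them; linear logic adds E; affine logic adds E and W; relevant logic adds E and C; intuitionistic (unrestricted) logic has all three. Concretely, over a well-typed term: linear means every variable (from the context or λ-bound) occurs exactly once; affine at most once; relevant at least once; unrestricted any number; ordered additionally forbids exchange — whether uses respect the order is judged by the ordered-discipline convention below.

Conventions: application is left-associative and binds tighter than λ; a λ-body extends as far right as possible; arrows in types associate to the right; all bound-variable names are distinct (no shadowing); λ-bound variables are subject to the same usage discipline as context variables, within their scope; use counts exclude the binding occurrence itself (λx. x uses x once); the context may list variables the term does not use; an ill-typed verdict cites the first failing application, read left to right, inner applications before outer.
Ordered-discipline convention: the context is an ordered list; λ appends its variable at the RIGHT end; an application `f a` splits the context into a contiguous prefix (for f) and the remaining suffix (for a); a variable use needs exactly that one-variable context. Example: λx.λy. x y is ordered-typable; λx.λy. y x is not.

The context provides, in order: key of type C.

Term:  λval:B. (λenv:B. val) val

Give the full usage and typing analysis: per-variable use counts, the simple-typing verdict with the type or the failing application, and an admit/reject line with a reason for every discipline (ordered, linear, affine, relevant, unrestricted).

use counts: key ×0, val [bound] ×2, env [bound] ×0
order of uses: val, val
typing: ✓ — B → B
ordered ✗ (needs contraction — val ×2; key, env left unused)
linear ✗ (needs contraction — val ×2; key, env left unused)
affine ✗ (needs contraction — val ×2)
relevant ✗ (key, env left unused)
unrestricted ✓ (typability at B → B is all that's needed)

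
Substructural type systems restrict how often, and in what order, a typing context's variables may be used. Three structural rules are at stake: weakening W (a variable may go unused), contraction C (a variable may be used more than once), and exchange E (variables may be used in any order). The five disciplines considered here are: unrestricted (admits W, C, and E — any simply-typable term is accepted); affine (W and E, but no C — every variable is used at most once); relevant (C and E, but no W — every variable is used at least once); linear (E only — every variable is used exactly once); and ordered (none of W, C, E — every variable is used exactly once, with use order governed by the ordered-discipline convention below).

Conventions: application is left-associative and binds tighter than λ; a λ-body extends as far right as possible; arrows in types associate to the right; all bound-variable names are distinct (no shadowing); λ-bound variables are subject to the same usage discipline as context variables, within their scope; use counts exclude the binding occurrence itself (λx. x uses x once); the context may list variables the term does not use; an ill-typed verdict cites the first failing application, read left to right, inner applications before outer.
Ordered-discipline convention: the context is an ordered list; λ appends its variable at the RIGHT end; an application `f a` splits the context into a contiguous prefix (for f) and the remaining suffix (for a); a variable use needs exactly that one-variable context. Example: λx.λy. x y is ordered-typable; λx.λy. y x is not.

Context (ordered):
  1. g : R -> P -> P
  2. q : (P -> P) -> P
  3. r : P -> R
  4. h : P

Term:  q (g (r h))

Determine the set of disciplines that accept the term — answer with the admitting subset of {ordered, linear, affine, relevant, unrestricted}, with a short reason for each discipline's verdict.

admitted by: linear, affine, relevant, unrestricted
usage: g ×1; q ×1; r ×1; h ×1
left-to-right use order: q, g, r, h
typing: ✓ — P
ordered: ✗, use order q, g, r, h needs exchange
linear: ✓, single use per variable (g, q, r, h)
affine: ✓, none of g, q, r, h used more than once
relevant: ✓, none of g, q, r, h goes unused
unrestricted: ✓, simply typable at P; W, C, E all held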